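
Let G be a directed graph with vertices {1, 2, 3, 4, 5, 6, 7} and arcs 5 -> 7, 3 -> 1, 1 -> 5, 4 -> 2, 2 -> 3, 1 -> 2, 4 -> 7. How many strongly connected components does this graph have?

5

{1, 2, 3} are all mutually reachable — one SCC of size 3.
{6} is an SCC by itself.
{4} is an SCC by itself.
{7} is an SCC by itself.
{5} is an SCC by itself.
That gives 5 strongly connected components.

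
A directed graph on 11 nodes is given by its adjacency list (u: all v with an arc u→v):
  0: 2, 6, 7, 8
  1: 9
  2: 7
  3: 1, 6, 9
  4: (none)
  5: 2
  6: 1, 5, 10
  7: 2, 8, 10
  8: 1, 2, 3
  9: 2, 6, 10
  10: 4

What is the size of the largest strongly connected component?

8

{1, 2, 3, 5, 6, 7, 8, 9} are all mutually reachable — one SCC of size 8.
{4} is an SCC by itself.
{10} is an SCC by itself.
{0} is an SCC by itself.
The largest has 8 vertices.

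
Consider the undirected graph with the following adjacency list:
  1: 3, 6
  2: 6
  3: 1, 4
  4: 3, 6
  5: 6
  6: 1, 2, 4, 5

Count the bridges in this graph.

2

The edges on the cycle 6-1-3-4-6 are not bridges since each lies on that cycle.
But removing 6-2 disconnects 6 from 2; removing 6-5 disconnects 6 from 5 — these are bridges.
That makes 2 bridges.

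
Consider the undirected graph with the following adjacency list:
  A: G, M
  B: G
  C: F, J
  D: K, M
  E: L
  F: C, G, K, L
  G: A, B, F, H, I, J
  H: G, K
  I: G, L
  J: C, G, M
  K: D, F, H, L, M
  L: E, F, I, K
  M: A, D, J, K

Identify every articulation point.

Removing G increases the component count from 1 to 2, so G is a cut vertex.
Removing L increases the component count from 1 to 2, so L is a cut vertex.
By contrast removing I leaves 1 component; it is not a cut vertex. No other vertex is a cut vertex either.

G, L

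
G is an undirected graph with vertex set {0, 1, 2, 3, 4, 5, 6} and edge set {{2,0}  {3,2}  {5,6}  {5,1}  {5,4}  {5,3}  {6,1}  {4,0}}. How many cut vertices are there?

Removing 5 increases the component count from 1 to 2, so 5 is a cut vertex.
By contrast removing 2 leaves 1 component; it is not a cut vertex. No other vertex is a cut vertex either.

1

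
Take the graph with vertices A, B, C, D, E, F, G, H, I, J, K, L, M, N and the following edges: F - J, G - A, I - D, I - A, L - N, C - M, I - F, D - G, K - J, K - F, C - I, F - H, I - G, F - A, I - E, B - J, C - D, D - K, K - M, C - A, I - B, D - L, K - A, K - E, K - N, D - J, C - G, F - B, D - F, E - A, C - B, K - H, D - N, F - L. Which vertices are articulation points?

Removing C, for instance, still leaves 1 component. No single vertex removal increases the component count — the graph has no articulation points.

none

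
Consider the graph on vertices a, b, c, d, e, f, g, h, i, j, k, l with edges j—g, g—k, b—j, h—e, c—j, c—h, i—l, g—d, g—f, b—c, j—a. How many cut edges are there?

The edges on the cycle b-c-j-b are not bridges since each lies on that cycle.
But removing c—h disconnects c from h; removing j—g disconnects j from g; removing g—d disconnects g from d; removing e—h disconnects e from h — these are bridges.
In total 8 edges are bridges.

8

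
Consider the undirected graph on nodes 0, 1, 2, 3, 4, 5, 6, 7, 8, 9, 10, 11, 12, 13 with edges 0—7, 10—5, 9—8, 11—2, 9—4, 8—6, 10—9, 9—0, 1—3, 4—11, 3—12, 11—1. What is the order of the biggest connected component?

13

13 is isolated — a component by itself.
Starting from 0 we can reach 0, 1, 2, 3, 4, 5, 6, 7, 8, 9, 10, 11, 12. That is one component of size 13.
The largest has 13 vertices.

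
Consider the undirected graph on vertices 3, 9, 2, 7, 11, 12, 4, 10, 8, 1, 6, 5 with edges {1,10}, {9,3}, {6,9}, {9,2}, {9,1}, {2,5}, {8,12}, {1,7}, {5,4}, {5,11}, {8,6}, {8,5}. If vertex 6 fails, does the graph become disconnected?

No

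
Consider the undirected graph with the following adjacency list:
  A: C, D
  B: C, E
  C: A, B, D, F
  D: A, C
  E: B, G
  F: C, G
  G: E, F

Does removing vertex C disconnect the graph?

Yes

Deleting C raises the number of components from 1 to 2, so C is a cut vertex.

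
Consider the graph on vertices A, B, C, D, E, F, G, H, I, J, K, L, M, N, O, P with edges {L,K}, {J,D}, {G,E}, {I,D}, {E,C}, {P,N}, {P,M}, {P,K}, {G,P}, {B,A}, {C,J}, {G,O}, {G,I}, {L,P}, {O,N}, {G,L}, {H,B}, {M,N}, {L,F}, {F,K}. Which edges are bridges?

The edges on the cycle G-E-C-J-D-I-G are not bridges since each lies on that cycle.
But removing H - B disconnects H from B; removing B - A disconnects B from A — these are bridges.

A-B, B-H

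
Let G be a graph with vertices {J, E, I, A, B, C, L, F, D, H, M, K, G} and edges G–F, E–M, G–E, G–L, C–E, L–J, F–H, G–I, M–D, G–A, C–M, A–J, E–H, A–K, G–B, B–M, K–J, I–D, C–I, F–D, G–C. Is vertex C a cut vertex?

Deleting C leaves 1 component (was 1) (its neighbors E, G, I, M remain connected to each other), so C is not a cut vertex.

No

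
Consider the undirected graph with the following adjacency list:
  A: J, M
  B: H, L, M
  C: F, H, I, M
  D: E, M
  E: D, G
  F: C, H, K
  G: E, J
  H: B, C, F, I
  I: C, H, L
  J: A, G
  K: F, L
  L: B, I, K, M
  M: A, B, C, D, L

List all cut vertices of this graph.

Removing M increases the component count from 1 to 2, so M is a cut vertex.
By contrast removing L leaves 1 component; it is not a cut vertex. No other vertex is a cut vertex either.

M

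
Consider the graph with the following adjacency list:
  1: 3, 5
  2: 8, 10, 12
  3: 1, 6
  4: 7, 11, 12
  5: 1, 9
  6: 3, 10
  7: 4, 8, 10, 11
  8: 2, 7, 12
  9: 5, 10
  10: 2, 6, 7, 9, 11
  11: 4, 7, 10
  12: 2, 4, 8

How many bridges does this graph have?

The edges on the cycle 10-6-3-1-5-9-10 are not bridges since each lies on that cycle.
Every edge lies on some cycle, so there are no bridges.

0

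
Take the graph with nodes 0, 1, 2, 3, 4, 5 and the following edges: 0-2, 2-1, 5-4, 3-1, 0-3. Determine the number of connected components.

2

Starting from 4 we can reach 4, 5. That is one component of size 2.
Starting from 0 we can reach 0, 1, 2, 3. That is one component of size 4.
Total: 2 components.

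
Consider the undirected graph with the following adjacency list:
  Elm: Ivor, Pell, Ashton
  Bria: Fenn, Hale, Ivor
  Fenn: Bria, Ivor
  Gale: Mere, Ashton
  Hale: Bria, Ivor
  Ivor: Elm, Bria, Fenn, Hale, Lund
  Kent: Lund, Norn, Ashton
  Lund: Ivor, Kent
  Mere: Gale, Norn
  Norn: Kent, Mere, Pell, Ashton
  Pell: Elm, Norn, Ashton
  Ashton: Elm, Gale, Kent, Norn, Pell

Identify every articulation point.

Ivor

Removing Ivor increases the component count from 1 to 2, so Ivor is a cut vertex.
By contrast removing Kent leaves 1 component; it is not a cut vertex. No other vertex is a cut vertex either.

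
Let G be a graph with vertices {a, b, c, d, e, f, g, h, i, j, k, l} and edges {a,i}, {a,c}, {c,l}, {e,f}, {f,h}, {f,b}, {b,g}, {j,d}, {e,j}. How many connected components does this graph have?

3

k is isolated — a component by itself.
Starting from a we can reach a, c, i, l. That is one component of size 4.
Starting from b we can reach b, d, e, f, g, h, j. That is one component of size 7.
Total: 3 components.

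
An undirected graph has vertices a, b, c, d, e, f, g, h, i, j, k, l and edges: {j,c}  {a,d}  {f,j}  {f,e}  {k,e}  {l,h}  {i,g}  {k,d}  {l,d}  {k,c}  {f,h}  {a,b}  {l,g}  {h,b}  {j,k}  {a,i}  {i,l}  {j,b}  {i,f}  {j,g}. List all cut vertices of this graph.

Removing d, for instance, still leaves 1 component. No single vertex removal increases the component count — the graph has no articulation points.

none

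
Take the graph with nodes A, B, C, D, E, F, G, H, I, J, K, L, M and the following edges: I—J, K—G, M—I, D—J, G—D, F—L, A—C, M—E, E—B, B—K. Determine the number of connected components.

4

H is isolated — a component by itself.
Starting from F we can reach F, L. That is one component of size 2.
Starting from A we can reach A, C. That is one component of size 2.
Starting from B we can reach B, D, E, G, I, J, K, M. That is one component of size 8.
Total: 4 components.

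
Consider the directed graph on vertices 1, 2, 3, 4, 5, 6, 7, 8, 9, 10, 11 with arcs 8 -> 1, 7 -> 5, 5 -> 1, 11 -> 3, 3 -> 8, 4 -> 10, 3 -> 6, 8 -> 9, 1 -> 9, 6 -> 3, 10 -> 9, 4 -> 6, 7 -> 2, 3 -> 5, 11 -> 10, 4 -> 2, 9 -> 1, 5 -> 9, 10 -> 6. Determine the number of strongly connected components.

{1, 9} are all mutually reachable — one SCC of size 2.
{3, 6} are all mutually reachable — one SCC of size 2.
{2} is an SCC by itself.
{10} is an SCC by itself.
{11} is an SCC by itself.
(and 4 more singleton SCCs)
That gives 9 strongly connected components.

9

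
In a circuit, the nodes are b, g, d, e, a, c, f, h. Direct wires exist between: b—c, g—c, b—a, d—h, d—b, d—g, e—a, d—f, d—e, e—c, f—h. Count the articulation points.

Removing d increases the component count from 1 to 2, so d is a cut vertex.
By contrast removing h leaves 1 component; it is not a cut vertex. No other vertex is a cut vertex either.

1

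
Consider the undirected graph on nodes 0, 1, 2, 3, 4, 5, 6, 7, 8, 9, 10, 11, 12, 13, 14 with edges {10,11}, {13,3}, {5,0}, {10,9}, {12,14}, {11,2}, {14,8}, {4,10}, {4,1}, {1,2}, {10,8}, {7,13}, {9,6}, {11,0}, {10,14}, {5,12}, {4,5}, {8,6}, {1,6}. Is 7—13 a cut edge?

Removing 7—13 leaves no path between 7 and 13: the component count goes from 2 to 3. So it is a bridge.

Yes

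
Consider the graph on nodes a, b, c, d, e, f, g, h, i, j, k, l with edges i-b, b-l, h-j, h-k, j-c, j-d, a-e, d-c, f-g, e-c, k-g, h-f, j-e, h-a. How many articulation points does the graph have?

2

Removing b increases the component count from 2 to 3, so b is a cut vertex.
Removing h increases the component count from 2 to 3, so h is a cut vertex.
By contrast removing a leaves 2 components; it is not a cut vertex. No other vertex is a cut vertex either.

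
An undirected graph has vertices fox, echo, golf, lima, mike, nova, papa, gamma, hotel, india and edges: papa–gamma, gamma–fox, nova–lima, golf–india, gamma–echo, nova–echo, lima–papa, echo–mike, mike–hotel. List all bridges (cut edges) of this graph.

The edges on the cycle nova-lima-papa-gamma-echo-nova are not bridges since each lies on that cycle.
But removing echo–mike disconnects echo from mike; removing gamma–fox disconnects gamma from fox; removing golf–india disconnects golf from india; removing mike–hotel disconnects mike from hotel — these are bridges.

echo-mike, fox-gamma, golf-india, hotel-mike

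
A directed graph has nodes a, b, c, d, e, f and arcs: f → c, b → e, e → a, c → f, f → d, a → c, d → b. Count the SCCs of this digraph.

1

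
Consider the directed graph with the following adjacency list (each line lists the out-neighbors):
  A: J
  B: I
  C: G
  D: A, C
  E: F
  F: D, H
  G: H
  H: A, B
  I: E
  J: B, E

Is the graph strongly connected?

Yes

From A we can reach every vertex (A, B, C, D, E, F, G, H, I, J), and every vertex can reach A (A, B, C, D, E, F, G, H, I, J). So the whole graph is one strongly connected component.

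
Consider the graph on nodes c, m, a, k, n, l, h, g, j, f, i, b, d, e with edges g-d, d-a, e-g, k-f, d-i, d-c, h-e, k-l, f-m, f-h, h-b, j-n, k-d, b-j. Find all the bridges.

a-d, b-h, b-j, c-d, d-i, f-m, j-n, k-l

The edges on the cycle k-f-h-e-g-d-k are not bridges since each lies on that cycle.
But removing j-b disconnects j from b; removing j-n disconnects j from n; removing h-b disconnects h from b; removing f-m disconnects f from m — these are bridges.
In total 8 edges are bridges.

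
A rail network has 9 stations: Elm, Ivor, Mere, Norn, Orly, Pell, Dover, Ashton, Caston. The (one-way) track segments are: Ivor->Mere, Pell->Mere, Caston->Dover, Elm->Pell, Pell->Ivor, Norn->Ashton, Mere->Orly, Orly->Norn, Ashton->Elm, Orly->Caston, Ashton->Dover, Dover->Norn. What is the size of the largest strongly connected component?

9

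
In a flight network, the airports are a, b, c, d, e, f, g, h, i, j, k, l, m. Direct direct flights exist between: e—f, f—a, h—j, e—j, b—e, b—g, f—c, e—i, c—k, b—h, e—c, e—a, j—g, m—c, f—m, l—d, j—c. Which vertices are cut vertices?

Removing c increases the component count from 2 to 3, so c is a cut vertex.
Removing e increases the component count from 2 to 3, so e is a cut vertex.
By contrast removing g leaves 2 components; it is not a cut vertex. No other vertex is a cut vertex either.

c, e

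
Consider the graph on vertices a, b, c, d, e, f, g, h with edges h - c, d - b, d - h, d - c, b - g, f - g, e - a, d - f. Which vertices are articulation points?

Removing d increases the component count from 2 to 3, so d is a cut vertex.
By contrast removing h leaves 2 components; it is not a cut vertex. No other vertex is a cut vertex either.

d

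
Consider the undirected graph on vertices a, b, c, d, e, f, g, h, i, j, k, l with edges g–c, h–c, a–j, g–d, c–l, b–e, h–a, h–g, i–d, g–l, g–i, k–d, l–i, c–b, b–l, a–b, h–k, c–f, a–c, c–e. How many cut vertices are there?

2

Removing a increases the component count from 1 to 2, so a is a cut vertex.
Removing c increases the component count from 1 to 2, so c is a cut vertex.
By contrast removing j leaves 1 component; it is not a cut vertex. No other vertex is a cut vertex either.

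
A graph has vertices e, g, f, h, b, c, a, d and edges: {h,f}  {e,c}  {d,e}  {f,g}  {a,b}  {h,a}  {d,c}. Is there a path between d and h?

No

The component containing d is {c, d, e}, and h is not in it.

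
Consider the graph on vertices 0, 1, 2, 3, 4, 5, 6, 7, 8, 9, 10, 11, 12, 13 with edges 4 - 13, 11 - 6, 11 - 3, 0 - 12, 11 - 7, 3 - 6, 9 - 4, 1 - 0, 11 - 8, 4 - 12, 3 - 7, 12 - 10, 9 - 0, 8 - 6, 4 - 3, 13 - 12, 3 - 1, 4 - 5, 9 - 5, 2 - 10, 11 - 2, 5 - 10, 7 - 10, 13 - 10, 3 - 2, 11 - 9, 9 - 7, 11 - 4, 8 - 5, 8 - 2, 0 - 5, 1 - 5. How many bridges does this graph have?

The edges on the cycle 11-9-5-10-12-0-1-3-11 are not bridges since each lies on that cycle.
Every edge lies on some cycle, so there are no bridges.

0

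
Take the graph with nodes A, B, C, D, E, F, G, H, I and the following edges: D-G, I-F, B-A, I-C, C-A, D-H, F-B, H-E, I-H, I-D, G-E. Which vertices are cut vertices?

I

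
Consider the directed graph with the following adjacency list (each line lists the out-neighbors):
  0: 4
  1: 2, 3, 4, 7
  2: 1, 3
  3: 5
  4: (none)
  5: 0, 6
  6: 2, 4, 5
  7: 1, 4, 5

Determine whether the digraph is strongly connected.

There is no directed path from 0 to 1, so the graph is not strongly connected.

No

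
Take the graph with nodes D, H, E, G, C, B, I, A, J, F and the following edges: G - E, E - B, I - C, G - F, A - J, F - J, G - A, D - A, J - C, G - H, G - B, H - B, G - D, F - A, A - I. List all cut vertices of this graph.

G

Removing G increases the component count from 1 to 2, so G is a cut vertex.
By contrast removing J leaves 1 component; it is not a cut vertex. No other vertex is a cut vertex either.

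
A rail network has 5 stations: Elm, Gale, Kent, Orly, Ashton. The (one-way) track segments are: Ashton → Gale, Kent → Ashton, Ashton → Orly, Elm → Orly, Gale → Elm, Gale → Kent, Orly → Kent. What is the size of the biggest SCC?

{Elm, Gale, Kent, Orly, Ashton} are all mutually reachable — one SCC of size 5.
The largest has 5 vertices.

5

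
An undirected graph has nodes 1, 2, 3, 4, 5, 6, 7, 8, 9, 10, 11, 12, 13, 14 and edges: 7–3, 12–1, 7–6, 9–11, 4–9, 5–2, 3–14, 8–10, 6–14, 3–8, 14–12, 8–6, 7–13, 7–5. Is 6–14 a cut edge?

After removing 6–14, the path 6-7-3-14 still connects them, so the edge is not a bridge.

No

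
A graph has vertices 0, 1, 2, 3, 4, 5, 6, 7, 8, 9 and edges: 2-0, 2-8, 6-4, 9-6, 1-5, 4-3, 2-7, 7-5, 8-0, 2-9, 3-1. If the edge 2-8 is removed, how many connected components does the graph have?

2 and 8 are still connected via 2-0-8, so the component count stays at 1.

1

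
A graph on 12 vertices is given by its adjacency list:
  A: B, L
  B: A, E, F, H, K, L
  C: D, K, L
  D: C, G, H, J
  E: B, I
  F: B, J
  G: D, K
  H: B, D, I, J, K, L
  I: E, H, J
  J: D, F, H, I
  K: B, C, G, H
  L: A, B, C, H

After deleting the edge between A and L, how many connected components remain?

A and L are still connected via A-B-L, so the component count stays at 1.

1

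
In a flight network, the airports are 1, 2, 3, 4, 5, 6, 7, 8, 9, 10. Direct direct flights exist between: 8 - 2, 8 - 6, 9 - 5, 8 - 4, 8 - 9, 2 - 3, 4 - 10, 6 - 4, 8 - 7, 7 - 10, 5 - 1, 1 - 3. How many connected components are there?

1

Starting from 1 we can reach 1, 2, 3, 4, 5, 6, 7, 8, 9, 10. That is one component of size 10.
Total: 1 component.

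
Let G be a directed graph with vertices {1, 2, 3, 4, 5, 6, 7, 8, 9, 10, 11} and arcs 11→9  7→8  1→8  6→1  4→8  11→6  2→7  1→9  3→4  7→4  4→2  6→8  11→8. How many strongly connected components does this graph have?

{2, 4, 7} are all mutually reachable — one SCC of size 3.
{1} is an SCC by itself.
{3} is an SCC by itself.
{10} is an SCC by itself.
{8} is an SCC by itself.
(and 4 more singleton SCCs)
That gives 9 strongly connected components.

9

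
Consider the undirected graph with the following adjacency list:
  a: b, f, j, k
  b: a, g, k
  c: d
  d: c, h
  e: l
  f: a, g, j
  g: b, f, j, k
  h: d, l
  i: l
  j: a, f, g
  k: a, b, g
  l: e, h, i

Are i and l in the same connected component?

From i we can reach c, d, e, h, i, l, which includes l.

Yes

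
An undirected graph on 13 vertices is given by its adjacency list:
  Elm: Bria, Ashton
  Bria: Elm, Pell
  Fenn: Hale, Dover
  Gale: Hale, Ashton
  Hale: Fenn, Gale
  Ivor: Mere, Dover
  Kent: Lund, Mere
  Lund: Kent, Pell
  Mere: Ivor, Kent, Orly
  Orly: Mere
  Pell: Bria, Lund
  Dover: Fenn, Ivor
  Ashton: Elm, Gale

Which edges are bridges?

The edges on the cycle Kent-Mere-Ivor-Dover-Fenn-Hale-Gale-Ashton-Elm-Bria-Pell-Lund-Kent are not bridges since each lies on that cycle.
But removing Mere-Orly disconnects Mere from Orly — this is a bridge.

Mere-Orly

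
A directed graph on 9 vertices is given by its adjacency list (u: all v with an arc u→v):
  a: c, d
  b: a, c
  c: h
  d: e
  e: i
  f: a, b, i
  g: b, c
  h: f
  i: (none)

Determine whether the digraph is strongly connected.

No

There is no directed path from a to g, so the graph is not strongly connected.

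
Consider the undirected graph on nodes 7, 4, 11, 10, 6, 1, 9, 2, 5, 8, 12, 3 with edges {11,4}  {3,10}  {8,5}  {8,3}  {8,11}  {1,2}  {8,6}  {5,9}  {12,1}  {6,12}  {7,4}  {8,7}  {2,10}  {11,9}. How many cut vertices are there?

Removing 8 increases the component count from 1 to 2, so 8 is a cut vertex.
By contrast removing 11 leaves 1 component; it is not a cut vertex. No other vertex is a cut vertex either.

1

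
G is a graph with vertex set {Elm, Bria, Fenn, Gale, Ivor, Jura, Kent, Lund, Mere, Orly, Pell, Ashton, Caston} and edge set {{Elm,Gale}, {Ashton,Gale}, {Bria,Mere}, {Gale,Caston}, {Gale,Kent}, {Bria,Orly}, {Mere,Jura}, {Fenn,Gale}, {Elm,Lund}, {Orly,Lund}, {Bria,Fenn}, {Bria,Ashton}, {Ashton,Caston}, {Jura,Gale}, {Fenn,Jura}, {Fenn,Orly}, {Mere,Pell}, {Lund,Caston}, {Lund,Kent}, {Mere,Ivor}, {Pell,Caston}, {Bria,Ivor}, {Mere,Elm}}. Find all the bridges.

none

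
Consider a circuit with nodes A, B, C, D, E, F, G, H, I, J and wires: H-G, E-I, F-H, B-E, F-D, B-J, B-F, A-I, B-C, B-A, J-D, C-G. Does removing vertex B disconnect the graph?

Deleting B raises the number of components from 1 to 2, so B is a cut vertex.

Yes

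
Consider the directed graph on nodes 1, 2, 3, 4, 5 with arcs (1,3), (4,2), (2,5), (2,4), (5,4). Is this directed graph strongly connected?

There is no directed path from 2 to 1, so the graph is not strongly connected.

No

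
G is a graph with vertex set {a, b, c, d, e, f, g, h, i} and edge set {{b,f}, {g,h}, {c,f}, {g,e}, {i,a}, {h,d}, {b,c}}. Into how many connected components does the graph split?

3

Starting from a we can reach a, i. That is one component of size 2.
Starting from b we can reach b, c, f. That is one component of size 3.
Starting from d we can reach d, e, g, h. That is one component of size 4.
Total: 3 components.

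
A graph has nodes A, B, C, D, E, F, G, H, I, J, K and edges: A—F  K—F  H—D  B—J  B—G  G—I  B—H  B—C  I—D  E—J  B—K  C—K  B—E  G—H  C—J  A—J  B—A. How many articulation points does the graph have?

1

Removing B increases the component count from 1 to 2, so B is a cut vertex.
By contrast removing I leaves 1 component; it is not a cut vertex. No other vertex is a cut vertex either.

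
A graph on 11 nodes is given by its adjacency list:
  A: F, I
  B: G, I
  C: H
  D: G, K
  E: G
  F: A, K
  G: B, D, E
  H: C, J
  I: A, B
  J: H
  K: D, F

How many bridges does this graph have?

The edges on the cycle I-A-F-K-D-G-B-I are not bridges since each lies on that cycle.
But removing J-H disconnects J from H; removing H-C disconnects H from C; removing G-E disconnects G from E — these are bridges.
That makes 3 bridges.

3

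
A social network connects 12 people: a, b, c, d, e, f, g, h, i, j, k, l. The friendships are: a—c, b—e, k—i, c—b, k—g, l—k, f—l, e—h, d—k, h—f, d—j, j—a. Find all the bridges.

g-k, i-k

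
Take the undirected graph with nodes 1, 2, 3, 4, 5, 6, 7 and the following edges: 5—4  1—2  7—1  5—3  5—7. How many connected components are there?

6 is isolated — a component by itself.
Starting from 1 we can reach 1, 2, 3, 4, 5, 7. That is one component of size 6.
Total: 2 components.

2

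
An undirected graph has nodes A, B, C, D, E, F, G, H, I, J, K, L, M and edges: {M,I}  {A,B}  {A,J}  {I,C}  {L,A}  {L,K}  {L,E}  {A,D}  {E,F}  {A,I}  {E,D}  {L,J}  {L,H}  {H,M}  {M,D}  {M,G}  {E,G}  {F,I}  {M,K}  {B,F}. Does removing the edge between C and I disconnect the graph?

Yes

Removing C—I leaves no path between C and I: the component count goes from 1 to 2. So it is a bridge.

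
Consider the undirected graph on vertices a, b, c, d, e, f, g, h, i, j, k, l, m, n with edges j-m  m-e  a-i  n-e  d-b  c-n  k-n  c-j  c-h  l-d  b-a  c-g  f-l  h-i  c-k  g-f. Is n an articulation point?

Deleting n leaves 1 component (was 1) (its neighbors c, e, k remain connected to each other), so n is not a cut vertex.

No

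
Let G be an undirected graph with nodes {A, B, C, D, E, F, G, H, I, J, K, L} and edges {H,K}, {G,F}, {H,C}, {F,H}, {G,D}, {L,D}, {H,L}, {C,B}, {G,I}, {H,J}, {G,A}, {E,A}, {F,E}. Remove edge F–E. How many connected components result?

1

F and E are still connected via F-G-A-E, so the component count stays at 1.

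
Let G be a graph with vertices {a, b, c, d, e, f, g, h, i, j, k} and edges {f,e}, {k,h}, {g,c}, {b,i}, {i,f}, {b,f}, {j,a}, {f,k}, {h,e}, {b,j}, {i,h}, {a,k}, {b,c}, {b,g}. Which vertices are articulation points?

b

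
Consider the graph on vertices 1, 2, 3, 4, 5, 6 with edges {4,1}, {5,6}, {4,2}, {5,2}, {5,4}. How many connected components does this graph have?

2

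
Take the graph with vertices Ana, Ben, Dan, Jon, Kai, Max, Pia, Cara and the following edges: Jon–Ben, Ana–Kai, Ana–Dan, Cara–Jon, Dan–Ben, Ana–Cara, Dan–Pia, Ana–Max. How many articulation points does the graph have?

Removing Ana increases the component count from 1 to 3, so Ana is a cut vertex.
Removing Dan increases the component count from 1 to 2, so Dan is a cut vertex.
By contrast removing Max leaves 1 component; it is not a cut vertex. No other vertex is a cut vertex either.

2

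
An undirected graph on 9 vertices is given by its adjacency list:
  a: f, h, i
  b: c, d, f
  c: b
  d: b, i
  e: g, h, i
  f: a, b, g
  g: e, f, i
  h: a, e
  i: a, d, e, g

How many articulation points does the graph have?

1

Removing b increases the component count from 1 to 2, so b is a cut vertex.
By contrast removing i leaves 1 component; it is not a cut vertex. No other vertex is a cut vertex either.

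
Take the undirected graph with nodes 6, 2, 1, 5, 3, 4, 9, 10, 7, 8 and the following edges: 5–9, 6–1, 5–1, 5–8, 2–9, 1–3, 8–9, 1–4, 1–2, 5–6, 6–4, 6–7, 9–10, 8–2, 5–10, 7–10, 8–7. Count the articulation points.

1

Removing 1 increases the component count from 1 to 2, so 1 is a cut vertex.
By contrast removing 7 leaves 1 component; it is not a cut vertex. No other vertex is a cut vertex either.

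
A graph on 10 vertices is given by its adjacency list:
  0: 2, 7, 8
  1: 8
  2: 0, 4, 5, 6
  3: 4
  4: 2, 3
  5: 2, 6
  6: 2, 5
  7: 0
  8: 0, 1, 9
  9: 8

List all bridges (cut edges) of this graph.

The edges on the cycle 5-2-6-5 are not bridges since each lies on that cycle.
But removing 2-0 disconnects 2 from 0; removing 0-8 disconnects 0 from 8; removing 4-3 disconnects 4 from 3; removing 1-8 disconnects 1 from 8 — these are bridges.
In total 7 edges are bridges.

0-2, 0-7, 0-8, 1-8, 2-4, 3-4, 8-9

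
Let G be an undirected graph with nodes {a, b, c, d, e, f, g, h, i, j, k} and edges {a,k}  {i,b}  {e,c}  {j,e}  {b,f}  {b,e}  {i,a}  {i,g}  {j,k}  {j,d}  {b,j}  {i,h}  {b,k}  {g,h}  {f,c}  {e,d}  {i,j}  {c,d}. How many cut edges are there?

0

The edges on the cycle i-g-h-i are not bridges since each lies on that cycle.
Every edge lies on some cycle, so there are no bridges.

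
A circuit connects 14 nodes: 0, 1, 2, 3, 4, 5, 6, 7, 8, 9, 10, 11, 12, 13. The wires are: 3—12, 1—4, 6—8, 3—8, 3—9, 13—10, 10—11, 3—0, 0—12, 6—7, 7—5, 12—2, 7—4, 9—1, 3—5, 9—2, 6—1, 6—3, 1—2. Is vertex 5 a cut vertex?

Deleting 5 leaves 2 components (was 2), so 5 is not a cut vertex.

No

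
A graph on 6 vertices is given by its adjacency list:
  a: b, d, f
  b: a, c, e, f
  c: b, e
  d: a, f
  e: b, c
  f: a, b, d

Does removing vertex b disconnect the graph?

Deleting b raises the number of components from 1 to 2, so b is a cut vertex.

Yes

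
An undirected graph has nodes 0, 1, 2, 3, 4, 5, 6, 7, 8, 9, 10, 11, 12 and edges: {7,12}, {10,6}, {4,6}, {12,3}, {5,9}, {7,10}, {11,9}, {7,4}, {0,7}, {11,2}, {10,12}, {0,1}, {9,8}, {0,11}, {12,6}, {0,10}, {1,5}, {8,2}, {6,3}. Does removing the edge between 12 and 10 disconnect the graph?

No

After removing 12—10, the path 12-7-10 still connects them, so the edge is not a bridge.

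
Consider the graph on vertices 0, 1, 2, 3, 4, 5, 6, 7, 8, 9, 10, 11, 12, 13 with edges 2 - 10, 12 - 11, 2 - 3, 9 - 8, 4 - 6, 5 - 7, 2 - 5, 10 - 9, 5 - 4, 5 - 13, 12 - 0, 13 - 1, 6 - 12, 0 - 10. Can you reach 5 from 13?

From 13 we can reach 0, 1, 2, 3, 4, 5, 6, 7, 8, 9, 10, 11, 12, 13, which includes 5.

Yes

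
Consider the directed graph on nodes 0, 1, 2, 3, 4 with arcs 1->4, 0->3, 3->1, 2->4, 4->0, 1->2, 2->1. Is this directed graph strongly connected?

Yes

From 3 we can reach every vertex (0, 1, 2, 3, 4), and every vertex can reach 3 (0, 1, 2, 3, 4). So the whole graph is one strongly connected component.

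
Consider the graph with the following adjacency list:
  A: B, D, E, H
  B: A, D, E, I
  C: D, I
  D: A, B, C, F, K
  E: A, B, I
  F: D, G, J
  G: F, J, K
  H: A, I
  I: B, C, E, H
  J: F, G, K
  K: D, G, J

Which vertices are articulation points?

Removing D increases the component count from 1 to 2, so D is a cut vertex.
By contrast removing F leaves 1 component; it is not a cut vertex. No other vertex is a cut vertex either.

D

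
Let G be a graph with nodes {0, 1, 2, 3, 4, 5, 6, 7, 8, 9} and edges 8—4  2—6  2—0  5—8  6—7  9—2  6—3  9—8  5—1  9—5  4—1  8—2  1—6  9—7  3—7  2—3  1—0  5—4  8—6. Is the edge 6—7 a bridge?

After removing 6—7, the path 6-3-7 still connects them, so the edge is not a bridge.

No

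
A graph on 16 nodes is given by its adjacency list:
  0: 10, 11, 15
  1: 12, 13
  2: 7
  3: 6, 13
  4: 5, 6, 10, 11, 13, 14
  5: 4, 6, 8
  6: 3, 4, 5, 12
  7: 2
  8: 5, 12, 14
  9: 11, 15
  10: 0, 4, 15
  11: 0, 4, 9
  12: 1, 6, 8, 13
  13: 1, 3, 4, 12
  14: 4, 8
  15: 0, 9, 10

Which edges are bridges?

2-7

The edges on the cycle 4-5-6-4 are not bridges since each lies on that cycle.
But removing 7-2 disconnects 7 from 2 — this is a bridge.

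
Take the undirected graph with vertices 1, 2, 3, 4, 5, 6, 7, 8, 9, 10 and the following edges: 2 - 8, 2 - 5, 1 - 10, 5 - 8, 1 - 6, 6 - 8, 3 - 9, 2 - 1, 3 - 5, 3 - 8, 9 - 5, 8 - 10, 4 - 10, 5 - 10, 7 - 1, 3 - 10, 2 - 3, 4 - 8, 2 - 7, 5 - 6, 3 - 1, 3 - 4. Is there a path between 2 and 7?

From 2 we can reach 1, 2, 3, 4, 5, 6, 7, 8, 9, 10, which includes 7.

Yes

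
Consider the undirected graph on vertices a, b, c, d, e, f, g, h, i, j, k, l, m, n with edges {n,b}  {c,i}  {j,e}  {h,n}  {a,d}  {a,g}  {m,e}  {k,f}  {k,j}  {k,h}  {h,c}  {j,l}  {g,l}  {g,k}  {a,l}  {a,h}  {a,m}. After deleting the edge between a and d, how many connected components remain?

Before removal there is 1 component.
a-d is a bridge — removing it separates a's side from d's side.
After removal: 2 components.

2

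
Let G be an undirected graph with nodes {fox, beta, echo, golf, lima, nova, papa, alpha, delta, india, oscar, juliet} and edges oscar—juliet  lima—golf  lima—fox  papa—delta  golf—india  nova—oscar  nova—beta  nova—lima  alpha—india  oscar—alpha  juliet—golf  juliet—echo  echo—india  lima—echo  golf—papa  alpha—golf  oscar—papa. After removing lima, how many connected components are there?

With lima gone, the remaining components are: {fox}; {beta, echo, golf, nova, papa, alpha, delta, india, oscar, juliet}.
That is 2 components.

2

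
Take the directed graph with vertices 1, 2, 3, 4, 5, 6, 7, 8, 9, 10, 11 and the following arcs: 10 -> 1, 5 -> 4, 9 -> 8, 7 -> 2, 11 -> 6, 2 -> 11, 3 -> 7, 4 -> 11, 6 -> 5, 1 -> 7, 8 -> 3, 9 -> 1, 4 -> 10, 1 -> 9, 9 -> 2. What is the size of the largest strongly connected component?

11

{1, 2, 3, 4, 5, 6, 7, 8, 9, 10, 11} are all mutually reachable — one SCC of size 11.
The largest has 11 vertices.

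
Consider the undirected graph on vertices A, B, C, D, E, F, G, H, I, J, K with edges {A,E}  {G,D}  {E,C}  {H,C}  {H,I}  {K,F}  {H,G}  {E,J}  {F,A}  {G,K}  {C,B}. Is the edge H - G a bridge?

No

After removing H - G, the path H-C-E-A-F-K-G still connects them, so the edge is not a bridge.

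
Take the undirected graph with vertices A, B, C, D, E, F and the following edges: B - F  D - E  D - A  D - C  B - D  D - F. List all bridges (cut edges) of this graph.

A-D, C-D, D-E

The edges on the cycle B-D-F-B are not bridges since each lies on that cycle.
But removing D - C disconnects D from C; removing D - E disconnects D from E; removing D - A disconnects D from A — these are bridges.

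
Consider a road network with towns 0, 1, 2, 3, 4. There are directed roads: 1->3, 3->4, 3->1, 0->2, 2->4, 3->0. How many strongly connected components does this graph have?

{1, 3} are all mutually reachable — one SCC of size 2.
{0} is an SCC by itself.
{4} is an SCC by itself.
{2} is an SCC by itself.
That gives 4 strongly connected components.

4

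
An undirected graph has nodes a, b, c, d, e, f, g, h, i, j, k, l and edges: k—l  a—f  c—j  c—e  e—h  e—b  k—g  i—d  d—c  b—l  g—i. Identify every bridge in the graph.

The edges on the cycle k-g-i-d-c-e-b-l-k are not bridges since each lies on that cycle.
But removing a—f disconnects a from f; removing j—c disconnects j from c; removing h—e disconnects h from e — these are bridges.

a-f, c-j, e-h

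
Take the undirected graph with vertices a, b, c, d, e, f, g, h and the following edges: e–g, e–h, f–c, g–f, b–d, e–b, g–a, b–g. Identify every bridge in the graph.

The edges on the cycle e-b-g-e are not bridges since each lies on that cycle.
But removing g–f disconnects g from f; removing f–c disconnects f from c; removing e–h disconnects e from h; removing b–d disconnects b from d — these are bridges.
In total 5 edges are bridges.

a-g, b-d, c-f, e-h, f-g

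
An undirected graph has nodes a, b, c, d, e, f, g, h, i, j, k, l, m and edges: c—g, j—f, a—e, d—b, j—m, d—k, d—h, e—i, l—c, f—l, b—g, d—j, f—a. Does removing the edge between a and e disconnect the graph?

Removing a—e leaves no path between a and e: the component count goes from 1 to 2. So it is a bridge.

Yes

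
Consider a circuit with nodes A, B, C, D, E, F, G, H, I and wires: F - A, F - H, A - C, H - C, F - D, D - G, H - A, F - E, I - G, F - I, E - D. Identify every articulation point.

Removing F increases the component count from 2 to 3, so F is a cut vertex.
By contrast removing A leaves 2 components; it is not a cut vertex. No other vertex is a cut vertex either.

F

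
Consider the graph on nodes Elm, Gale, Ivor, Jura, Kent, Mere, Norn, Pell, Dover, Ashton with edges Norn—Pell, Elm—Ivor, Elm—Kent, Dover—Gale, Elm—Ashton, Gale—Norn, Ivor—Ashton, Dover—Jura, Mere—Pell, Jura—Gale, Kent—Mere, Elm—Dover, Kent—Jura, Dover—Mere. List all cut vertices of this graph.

Elm

Removing Elm increases the component count from 1 to 2, so Elm is a cut vertex.
By contrast removing Ivor leaves 1 component; it is not a cut vertex. No other vertex is a cut vertex either.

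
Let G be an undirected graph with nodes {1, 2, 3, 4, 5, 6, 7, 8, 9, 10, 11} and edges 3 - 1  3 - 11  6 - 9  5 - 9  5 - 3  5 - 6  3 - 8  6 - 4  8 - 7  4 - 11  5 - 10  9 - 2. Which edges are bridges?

1-3, 10-5, 2-9, 3-8, 7-8

The edges on the cycle 5-3-11-4-6-5 are not bridges since each lies on that cycle.
But removing 7 - 8 disconnects 7 from 8; removing 3 - 8 disconnects 3 from 8; removing 3 - 1 disconnects 3 from 1; removing 10 - 5 disconnects 10 from 5 — these are bridges.
In total 5 edges are bridges.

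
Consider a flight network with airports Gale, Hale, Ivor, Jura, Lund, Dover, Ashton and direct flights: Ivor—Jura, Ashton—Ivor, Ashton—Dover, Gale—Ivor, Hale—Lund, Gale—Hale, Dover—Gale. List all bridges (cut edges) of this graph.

The edges on the cycle Ashton-Dover-Gale-Ivor-Ashton are not bridges since each lies on that cycle.
But removing Gale—Hale disconnects Gale from Hale; removing Hale—Lund disconnects Hale from Lund; removing Ivor—Jura disconnects Ivor from Jura — these are bridges.

Gale-Hale, Hale-Lund, Ivor-Jura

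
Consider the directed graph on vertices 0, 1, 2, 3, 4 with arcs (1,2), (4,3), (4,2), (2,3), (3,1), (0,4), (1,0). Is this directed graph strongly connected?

From 2 we can reach every vertex (0, 1, 2, 3, 4), and every vertex can reach 2 (0, 1, 2, 3, 4). So the whole graph is one strongly connected component.

Yes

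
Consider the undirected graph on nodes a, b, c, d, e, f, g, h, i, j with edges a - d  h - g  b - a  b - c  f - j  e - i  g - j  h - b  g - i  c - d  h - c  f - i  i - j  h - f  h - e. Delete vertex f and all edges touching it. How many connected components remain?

With f gone, the remaining components are: {a, b, c, d, e, g, h, i, j}.
That is 1 component.

1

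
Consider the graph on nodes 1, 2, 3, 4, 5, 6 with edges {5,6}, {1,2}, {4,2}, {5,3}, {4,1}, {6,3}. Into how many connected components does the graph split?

Starting from 3 we can reach 3, 5, 6. That is one component of size 3.
Starting from 1 we can reach 1, 2, 4. That is one component of size 3.
Total: 2 components.

2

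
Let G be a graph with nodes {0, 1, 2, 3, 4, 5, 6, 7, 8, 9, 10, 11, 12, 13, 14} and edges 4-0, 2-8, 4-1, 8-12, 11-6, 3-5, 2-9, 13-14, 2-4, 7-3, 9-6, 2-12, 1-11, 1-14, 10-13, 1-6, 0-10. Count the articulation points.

2

Removing 2 increases the component count from 2 to 3, so 2 is a cut vertex.
Removing 3 increases the component count from 2 to 3, so 3 is a cut vertex.
By contrast removing 11 leaves 2 components; it is not a cut vertex. No other vertex is a cut vertex either.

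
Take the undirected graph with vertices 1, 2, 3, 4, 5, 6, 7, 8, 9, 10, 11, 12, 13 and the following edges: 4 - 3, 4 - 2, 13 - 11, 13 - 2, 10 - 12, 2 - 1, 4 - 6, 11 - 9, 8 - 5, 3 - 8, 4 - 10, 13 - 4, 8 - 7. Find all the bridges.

1-2, 10-12, 10-4, 11-13, 11-9, 3-4, 3-8, 4-6, 5-8, 7-8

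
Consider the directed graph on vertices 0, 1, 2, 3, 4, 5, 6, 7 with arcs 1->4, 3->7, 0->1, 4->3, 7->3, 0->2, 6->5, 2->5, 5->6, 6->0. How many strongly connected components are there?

4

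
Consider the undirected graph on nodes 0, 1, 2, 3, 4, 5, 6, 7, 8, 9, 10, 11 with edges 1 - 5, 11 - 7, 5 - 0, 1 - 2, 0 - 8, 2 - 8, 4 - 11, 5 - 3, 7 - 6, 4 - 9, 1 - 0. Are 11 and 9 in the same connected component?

Yes

From 11 we can reach 4, 6, 7, 9, 11, which includes 9.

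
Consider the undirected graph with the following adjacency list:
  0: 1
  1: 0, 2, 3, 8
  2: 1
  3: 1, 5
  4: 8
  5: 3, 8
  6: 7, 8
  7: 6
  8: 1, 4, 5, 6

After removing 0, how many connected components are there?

1

With 0 gone, the remaining components are: {1, 2, 3, 4, 5, 6, 7, 8}.
That is 1 component.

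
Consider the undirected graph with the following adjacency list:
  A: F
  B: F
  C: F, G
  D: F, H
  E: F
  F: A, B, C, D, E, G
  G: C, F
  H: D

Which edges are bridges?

A-F, B-F, D-F, D-H, E-F

The edges on the cycle F-C-G-F are not bridges since each lies on that cycle.
But removing D-H disconnects D from H; removing F-A disconnects F from A; removing F-D disconnects F from D; removing F-B disconnects F from B — these are bridges.
In total 5 edges are bridges.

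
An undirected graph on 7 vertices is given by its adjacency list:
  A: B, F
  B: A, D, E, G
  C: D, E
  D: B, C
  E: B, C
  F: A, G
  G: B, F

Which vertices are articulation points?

B

Removing B increases the component count from 1 to 2, so B is a cut vertex.
By contrast removing E leaves 1 component; it is not a cut vertex. No other vertex is a cut vertex either.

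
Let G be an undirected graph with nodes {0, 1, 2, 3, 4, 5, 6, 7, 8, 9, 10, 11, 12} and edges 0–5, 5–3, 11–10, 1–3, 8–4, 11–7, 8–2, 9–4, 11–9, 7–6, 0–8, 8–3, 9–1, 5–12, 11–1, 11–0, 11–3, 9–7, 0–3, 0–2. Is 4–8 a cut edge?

After removing 4–8, the path 4-9-11-0-8 still connects them, so the edge is not a bridge.

No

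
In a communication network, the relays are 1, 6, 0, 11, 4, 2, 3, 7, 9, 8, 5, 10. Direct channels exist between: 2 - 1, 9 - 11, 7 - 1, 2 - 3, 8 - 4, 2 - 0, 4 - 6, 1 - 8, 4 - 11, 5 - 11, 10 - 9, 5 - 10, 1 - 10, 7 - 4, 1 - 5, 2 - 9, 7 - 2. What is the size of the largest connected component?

12

Starting from 0 we can reach 0, 1, 2, 3, 4, 5, 6, 7, 8, 9, 10, 11. That is one component of size 12.
The largest has 12 vertices.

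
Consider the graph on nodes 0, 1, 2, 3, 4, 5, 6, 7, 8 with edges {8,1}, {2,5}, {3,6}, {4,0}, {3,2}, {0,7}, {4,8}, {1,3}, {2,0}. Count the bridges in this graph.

The edges on the cycle 4-8-1-3-2-0-4 are not bridges since each lies on that cycle.
But removing 7 - 0 disconnects 7 from 0; removing 3 - 6 disconnects 3 from 6; removing 2 - 5 disconnects 2 from 5 — these are bridges.
That makes 3 bridges.

3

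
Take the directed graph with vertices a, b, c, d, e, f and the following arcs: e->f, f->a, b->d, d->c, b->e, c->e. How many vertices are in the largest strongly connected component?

{f} is an SCC by itself.
{a} is an SCC by itself.
{b} is an SCC by itself.
{d} is an SCC by itself.
{c} is an SCC by itself.
(and 1 more singleton SCC)
The largest has 1 vertex.

1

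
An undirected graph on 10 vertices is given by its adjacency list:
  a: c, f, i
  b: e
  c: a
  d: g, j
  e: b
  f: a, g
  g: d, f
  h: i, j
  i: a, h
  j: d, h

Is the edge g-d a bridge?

No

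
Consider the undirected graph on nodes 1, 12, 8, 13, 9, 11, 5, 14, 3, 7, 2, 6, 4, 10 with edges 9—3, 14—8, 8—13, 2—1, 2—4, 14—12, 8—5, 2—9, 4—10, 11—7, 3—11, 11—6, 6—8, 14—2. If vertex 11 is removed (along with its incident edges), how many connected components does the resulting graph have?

With 11 gone, the remaining components are: {7}; {1, 2, 3, 4, 5, 6, 8, 9, 10, 12, 13, 14}.
That is 2 components.

2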